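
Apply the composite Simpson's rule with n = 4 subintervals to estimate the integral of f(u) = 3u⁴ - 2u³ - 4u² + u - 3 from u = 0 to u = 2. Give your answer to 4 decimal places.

-3.4167

h = (2 − 0)/4 = 0.5.
Nodes u₀,…,u₄ = 0, 0.5, 1, 1.5, 2.
f(u) = 3u⁴ - 2u³ - 4u² + u - 3: f₀=-3, f₁=-3.5625, f₂=-5, f₃=-2.0625, f₄=15.
(h/3)·[f₀ + 4f₁ + 2f₂ + 4f₃ + f₄] = 0.166667·(-20.5) = -3.4167.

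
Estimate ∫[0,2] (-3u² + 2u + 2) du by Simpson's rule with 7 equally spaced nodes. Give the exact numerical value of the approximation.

0

h = (2 − 0)/6 = 0.333333.
Nodes u₀,…,u₆ = 0, 0.333333, 0.666667, 1, 1.333333, 1.666667, 2.
f(u) = -3u² + 2u + 2: f₀=2, f₁=2.333333, f₂=2, f₃=1, f₄=-0.666667, f₅=-3, f₆=-6.
(h/3)·[f₀ + 4f₁ + 2f₂ + 4f₃ + 2f₄ + 4f₅ + f₆] = 0.111111·(0) = 0.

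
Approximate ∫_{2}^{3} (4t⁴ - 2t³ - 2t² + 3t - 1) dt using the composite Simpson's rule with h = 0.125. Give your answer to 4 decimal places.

130.1335

h = (3 − 2)/8 = 0.125.
Nodes t₀,…,t₈ = 2, 2.125, 2.25, 2.375, 2.5, 2.625, 2.75, 2.875, 3.
f(t) = 4t⁴ - 2t³ - 2t² + 3t - 1: f₀=45, f₁=58.7158203125, f₂=75.359375, f₃=95.3173828125, f₄=119, f₅=146.8408203125, f₆=179.296875, f₇=216.8486328125, f₈=260.
(h/3)·[f₀ + 4f₁ + 2f₂ + 4f₃ + 2f₄ + 4f₅ + 2f₆ + 4f₇ + f₈] = 0.041667·(3123.203125) = 130.1335.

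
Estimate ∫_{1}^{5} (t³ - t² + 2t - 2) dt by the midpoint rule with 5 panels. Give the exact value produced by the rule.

128.96

h = (5 − 1)/5 = 0.8.
Midpoints m₁,…,m₅ = 1.4, 2.2, 3, 3.8, 4.6.
f(m₁)=1.584, f(m₂)=8.208, f(m₃)=22, f(m₄)=46.032, f(m₅)=83.376.
h·[f(m₁) + f(m₂) + f(m₃) + f(m₄) + f(m₅)] = 0.8·(161.2) = 128.96.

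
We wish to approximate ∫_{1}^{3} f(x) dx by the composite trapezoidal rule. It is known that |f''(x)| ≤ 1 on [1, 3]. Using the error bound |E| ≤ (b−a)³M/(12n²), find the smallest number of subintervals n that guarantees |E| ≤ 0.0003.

Need 8/(12n²) ≤ 0.0003.
n² ≥ 8/(12·0.0003) = 2222.22 ⇒ n ≥ 47.1405, so the smallest n is 48.

48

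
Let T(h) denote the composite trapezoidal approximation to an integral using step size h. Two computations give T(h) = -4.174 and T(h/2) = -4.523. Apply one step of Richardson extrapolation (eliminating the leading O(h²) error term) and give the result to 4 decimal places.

-4.6393

R = (4·T(h/2) − T(h)) / 3 = (4·(-4.523) − (-4.174))/3 = (-13.918)/3 = -4.6393.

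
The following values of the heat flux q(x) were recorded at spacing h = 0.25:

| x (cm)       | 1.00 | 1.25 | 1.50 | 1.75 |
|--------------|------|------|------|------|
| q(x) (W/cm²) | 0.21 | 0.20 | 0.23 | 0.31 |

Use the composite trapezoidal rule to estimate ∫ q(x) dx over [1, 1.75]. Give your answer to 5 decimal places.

0.17250

h = 0.25, n = 3.
(h/2)·[y₀ + 2y₁ + 2y₂ + y₃] = 0.125·(1.38) = 0.17250.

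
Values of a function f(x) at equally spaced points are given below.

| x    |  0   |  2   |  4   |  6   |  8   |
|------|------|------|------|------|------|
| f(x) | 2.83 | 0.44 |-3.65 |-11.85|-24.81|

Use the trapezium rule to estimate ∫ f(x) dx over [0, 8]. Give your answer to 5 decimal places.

h = 2, n = 4.
(h/2)·[y₀ + 2y₁ + 2y₂ + 2y₃ + y₄] = 1·(-52.10) = -52.10000.

-52.10000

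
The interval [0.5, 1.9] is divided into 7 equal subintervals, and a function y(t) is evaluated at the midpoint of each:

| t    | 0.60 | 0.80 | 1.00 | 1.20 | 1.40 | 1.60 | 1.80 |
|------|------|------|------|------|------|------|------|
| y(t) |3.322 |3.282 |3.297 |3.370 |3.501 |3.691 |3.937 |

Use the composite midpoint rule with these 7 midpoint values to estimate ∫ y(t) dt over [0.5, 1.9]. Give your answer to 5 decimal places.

4.88000

h = 0.2, n = 7.
h·[y(m₁) + y(m₂) + y(m₃) + y(m₄) + y(m₅) + y(m₆) + y(m₇)] = 0.2·(24.400) = 4.88000.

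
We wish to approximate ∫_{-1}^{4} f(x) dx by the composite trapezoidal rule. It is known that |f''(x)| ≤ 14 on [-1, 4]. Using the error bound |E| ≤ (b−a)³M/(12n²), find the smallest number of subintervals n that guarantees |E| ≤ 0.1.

39

Need 1750/(12n²) ≤ 0.1.
n² ≥ 1750/(12·0.1) = 1458.33 ⇒ n ≥ 38.1881, so the smallest n is 39.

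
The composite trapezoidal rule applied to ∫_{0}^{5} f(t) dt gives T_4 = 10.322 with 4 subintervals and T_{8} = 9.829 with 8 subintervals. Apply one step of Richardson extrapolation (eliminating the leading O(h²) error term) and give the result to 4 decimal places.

R = (4·T_{8} − T_4) / 3 = (4·9.829 − 10.322)/3 = (28.994)/3 = 9.6647.

9.6647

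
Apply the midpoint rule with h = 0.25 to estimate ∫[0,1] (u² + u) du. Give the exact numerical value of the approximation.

0.828125

h = (1 − 0)/4 = 0.25.
Midpoints m₁,…,m₄ = 0.125, 0.375, 0.625, 0.875.
f(m₁)=0.140625, f(m₂)=0.515625, f(m₃)=1.015625, f(m₄)=1.640625.
h·[f(m₁) + f(m₂) + f(m₃) + f(m₄)] = 0.25·(3.3125) = 0.828125.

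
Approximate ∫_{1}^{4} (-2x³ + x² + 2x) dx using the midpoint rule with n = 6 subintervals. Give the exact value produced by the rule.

h = (4 − 1)/6 = 0.5.
Midpoints m₁,…,m₆ = 1.25, 1.75, 2.25, 2.75, 3.25, 3.75.
f(m₁)=0.15625, f(m₂)=-4.15625, f(m₃)=-13.21875, f(m₄)=-28.53125, f(m₅)=-51.59375, f(m₆)=-83.90625.
h·[f(m₁) + f(m₂) + f(m₃) + f(m₄) + f(m₅) + f(m₆)] = 0.5·(-181.25) = -90.625.

-90.625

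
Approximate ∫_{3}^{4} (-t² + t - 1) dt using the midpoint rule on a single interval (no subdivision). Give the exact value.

-9.75

M = (b−a)·f(3.5) = 1·(-9.75) = -9.75.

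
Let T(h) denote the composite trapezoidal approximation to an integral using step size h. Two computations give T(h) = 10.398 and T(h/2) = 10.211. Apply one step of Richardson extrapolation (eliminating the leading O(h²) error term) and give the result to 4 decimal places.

10.1487

R = (4·T(h/2) − T(h)) / 3 = (4·10.211 − 10.398)/3 = (30.446)/3 = 10.1487.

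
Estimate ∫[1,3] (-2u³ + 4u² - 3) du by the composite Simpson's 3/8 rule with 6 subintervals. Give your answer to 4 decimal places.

h = (3 − 1)/6 = 0.333333.
Nodes u₀,…,u₆ = 1, 1.333333, 1.666667, 2, 2.333333, 2.666667, 3.
f(u) = -2u³ + 4u² - 3: f₀=-1, f₁=-0.629630, f₂=-1.148148, f₃=-3, f₄=-6.629630, f₅=-12.481481, f₆=-21.
(3h/8)·[f₀ + 3f₁ + 3f₂ + 2f₃ + 3f₄ + 3f₅ + f₆] = 0.125·(-90.666667) = -11.3333.

-11.3333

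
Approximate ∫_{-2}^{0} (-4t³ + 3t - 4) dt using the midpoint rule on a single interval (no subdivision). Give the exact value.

-6

M = (b−a)·f(-1) = 2·(-3) = -6.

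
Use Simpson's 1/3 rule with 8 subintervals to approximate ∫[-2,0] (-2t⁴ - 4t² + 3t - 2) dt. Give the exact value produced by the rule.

-33.46875

h = (0 − (-2))/8 = 0.25.
Nodes t₀,…,t₈ = -2, -1.75, -1.5, -1.25, -1, -0.75, -0.5, -0.25, 0.
f(t) = -2t⁴ - 4t² + 3t - 2: f₀=-56, f₁=-38.2578125, f₂=-25.625, f₃=-16.8828125, f₄=-11, f₅=-7.1328125, f₆=-4.625, f₇=-3.0078125, f₈=-2.
(h/3)·[f₀ + 4f₁ + 2f₂ + 4f₃ + 2f₄ + 4f₅ + 2f₆ + 4f₇ + f₈] = 0.083333·(-401.625) = -33.46875.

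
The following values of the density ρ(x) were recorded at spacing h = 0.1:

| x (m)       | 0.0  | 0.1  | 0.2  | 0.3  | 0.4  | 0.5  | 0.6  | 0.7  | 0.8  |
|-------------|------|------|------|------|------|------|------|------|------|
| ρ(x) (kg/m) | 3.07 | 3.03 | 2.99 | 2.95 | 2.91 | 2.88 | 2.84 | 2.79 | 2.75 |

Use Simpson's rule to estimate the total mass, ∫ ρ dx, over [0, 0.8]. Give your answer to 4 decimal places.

h = 0.1, n = 8.
(h/3)·[y₀ + 4y₁ + 2y₂ + 4y₃ + 2y₄ + 4y₅ + 2y₆ + 4y₇ + y₈] = 0.033333·(69.90) = 2.3300.

2.3300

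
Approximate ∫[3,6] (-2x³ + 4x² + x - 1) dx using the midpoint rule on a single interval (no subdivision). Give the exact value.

-293.25

M = (b−a)·f(4.5) = 3·(-97.75) = -293.25.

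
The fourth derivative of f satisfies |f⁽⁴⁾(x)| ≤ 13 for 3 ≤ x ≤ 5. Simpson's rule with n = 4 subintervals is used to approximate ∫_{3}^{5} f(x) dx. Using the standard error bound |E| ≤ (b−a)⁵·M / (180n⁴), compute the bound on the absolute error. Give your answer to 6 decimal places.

0.009028

|E| ≤ (2)⁵·13 / (180·4⁴) = 416/46080 = 0.009028.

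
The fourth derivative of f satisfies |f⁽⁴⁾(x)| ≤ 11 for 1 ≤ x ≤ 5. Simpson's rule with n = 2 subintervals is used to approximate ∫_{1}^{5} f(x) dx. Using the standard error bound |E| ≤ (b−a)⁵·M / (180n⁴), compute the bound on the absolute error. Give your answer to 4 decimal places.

|E| ≤ (4)⁵·11 / (180·2⁴) = 11264/2880 = 3.9111.

3.9111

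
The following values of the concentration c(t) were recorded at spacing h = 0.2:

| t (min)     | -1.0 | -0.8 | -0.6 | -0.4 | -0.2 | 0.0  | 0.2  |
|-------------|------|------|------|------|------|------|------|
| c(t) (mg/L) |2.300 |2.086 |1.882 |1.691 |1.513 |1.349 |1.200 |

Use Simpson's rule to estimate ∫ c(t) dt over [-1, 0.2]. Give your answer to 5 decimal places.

h = 0.2, n = 6.
(h/3)·[y₀ + 4y₁ + 2y₂ + 4y₃ + 2y₄ + 4y₅ + y₆] = 0.066667·(30.794) = 2.05293.

2.05293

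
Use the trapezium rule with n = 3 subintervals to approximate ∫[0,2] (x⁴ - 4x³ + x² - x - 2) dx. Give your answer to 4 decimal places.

h = (2 − 0)/3 = 0.666667.
Nodes x₀,…,x₃ = 0, 0.666667, 1.333333, 2.
f(x) = x⁴ - 4x³ + x² - x - 2: f₀=-2, f₁=-3.209877, f₂=-7.876543, f₃=-16.
(h/2)·[f₀ + 2f₁ + 2f₂ + f₃] = 0.333333·(-40.172840) = -13.3909.

-13.3909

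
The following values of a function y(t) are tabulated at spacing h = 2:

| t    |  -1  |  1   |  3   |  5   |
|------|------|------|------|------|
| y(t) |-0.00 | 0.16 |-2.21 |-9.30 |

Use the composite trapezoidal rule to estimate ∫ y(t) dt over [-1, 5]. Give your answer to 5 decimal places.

h = 2, n = 3.
(h/2)·[y₀ + 2y₁ + 2y₂ + y₃] = 1·(-13.40) = -13.40000.

-13.40000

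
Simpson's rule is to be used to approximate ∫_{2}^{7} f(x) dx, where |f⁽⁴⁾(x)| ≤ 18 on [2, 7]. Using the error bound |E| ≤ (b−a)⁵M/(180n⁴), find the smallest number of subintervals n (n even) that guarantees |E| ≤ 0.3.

Need 56250/(180n⁴) ≤ 0.3.
n⁴ ≥ 56250/(180·0.3) = 1041.67 ⇒ n ≥ 5.6811, so the smallest even n is 6. (n must be even for Simpson's rule.)

6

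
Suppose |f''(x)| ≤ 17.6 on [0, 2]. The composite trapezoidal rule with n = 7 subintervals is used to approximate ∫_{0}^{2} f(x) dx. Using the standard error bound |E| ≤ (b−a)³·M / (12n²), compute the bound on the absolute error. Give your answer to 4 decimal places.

0.2395

|E| ≤ (2)³·17.6 / (12·7²) = 140.8/588 = 0.2395.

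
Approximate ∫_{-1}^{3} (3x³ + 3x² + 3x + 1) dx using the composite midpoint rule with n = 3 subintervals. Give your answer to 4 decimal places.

96.8889

h = (3 − (-1))/3 = 1.333333.
Midpoints m₁,…,m₃ = -0.333333, 1, 2.333333.
f(m₁)=0.222222, f(m₂)=10, f(m₃)=62.444444.
h·[f(m₁) + f(m₂) + f(m₃)] = 1.333333·(72.666667) = 96.8889.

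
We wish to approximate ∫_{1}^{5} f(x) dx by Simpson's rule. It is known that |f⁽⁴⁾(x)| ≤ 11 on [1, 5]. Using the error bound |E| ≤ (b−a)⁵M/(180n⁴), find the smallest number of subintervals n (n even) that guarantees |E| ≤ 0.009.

Need 11264/(180n⁴) ≤ 0.009.
n⁴ ≥ 11264/(180·0.009) = 6953.09 ⇒ n ≥ 9.1315, so the smallest even n is 10. (n must be even for Simpson's rule.)

10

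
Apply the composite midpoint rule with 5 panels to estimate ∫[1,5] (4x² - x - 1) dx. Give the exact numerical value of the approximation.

148.48

h = (5 − 1)/5 = 0.8.
Midpoints m₁,…,m₅ = 1.4, 2.2, 3, 3.8, 4.6.
f(m₁)=5.44, f(m₂)=16.16, f(m₃)=32, f(m₄)=52.96, f(m₅)=79.04.
h·[f(m₁) + f(m₂) + f(m₃) + f(m₄) + f(m₅)] = 0.8·(185.6) = 148.48.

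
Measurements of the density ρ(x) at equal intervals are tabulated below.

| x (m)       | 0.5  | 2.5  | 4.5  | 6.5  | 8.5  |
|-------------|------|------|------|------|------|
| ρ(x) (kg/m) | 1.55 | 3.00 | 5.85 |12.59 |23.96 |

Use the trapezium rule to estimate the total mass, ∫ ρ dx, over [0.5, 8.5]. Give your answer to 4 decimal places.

68.3900

h = 2, n = 4.
(h/2)·[y₀ + 2y₁ + 2y₂ + 2y₃ + y₄] = 1·(68.39) = 68.3900.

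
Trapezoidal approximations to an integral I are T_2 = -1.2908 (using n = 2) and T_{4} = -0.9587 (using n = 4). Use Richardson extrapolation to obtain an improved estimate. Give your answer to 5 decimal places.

R = (4·T_{4} − T_2) / 3 = (4·(-0.9587) − (-1.2908))/3 = (-2.5440)/3 = -0.84800.

-0.84800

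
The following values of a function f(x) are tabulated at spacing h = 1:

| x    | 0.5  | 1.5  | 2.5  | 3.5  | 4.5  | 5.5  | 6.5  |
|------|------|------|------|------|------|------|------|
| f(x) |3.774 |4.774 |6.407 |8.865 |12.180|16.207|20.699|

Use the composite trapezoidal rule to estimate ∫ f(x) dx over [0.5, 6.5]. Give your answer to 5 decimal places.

60.66950

h = 1, n = 6.
(h/2)·[y₀ + 2y₁ + 2y₂ + 2y₃ + 2y₄ + 2y₅ + y₆] = 0.5·(121.339) = 60.66950.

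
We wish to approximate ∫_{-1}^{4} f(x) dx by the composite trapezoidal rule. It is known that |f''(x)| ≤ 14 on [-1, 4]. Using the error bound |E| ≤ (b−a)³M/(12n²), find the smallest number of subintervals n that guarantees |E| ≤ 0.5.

18

Need 1750/(12n²) ≤ 0.5.
n² ≥ 1750/(12·0.5) = 291.667 ⇒ n ≥ 17.0783, so the smallest n is 18.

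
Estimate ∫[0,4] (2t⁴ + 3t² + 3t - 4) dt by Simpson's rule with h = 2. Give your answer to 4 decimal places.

498.6667

h = (4 − 0)/2 = 2.
Nodes t₀,…,t₂ = 0, 2, 4.
f(t) = 2t⁴ + 3t² + 3t - 4: f₀=-4, f₁=46, f₂=568.
(h/3)·[f₀ + 4f₁ + f₂] = 0.666667·(748) = 498.6667.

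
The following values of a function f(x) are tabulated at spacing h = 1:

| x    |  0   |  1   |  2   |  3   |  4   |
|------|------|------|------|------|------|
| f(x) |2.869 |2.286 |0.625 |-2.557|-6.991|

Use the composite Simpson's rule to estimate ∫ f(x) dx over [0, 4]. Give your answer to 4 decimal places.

h = 1, n = 4.
(h/3)·[y₀ + 4y₁ + 2y₂ + 4y₃ + y₄] = 0.333333·(-3.956) = -1.3187.

-1.3187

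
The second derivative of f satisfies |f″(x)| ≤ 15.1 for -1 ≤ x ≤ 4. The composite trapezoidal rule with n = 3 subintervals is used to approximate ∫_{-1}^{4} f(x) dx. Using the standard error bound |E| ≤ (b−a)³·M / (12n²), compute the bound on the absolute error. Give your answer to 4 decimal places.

17.4769

|E| ≤ (5)³·15.1 / (12·3²) = 1887.5/108 = 17.4769.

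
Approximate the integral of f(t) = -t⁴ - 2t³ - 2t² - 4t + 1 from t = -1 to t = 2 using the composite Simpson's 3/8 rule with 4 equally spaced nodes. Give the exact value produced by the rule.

-24

h = (2 − (-1))/3 = 1.
Nodes t₀,…,t₃ = -1, 0, 1, 2.
f(t) = -t⁴ - 2t³ - 2t² - 4t + 1: f₀=4, f₁=1, f₂=-8, f₃=-47.
(3h/8)·[f₀ + 3f₁ + 3f₂ + f₃] = 0.375·(-64) = -24.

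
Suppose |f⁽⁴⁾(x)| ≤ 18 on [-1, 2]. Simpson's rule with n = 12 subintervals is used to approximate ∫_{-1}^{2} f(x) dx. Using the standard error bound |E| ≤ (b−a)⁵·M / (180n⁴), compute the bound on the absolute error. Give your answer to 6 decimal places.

|E| ≤ (3)⁵·18 / (180·12⁴) = 4374/3732480 = 0.001172.

0.001172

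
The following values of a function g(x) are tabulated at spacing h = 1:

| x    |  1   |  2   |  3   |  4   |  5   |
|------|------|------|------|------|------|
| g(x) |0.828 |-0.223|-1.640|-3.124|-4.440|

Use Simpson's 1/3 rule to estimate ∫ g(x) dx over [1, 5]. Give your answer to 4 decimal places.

-6.7600

h = 1, n = 4.
(h/3)·[y₀ + 4y₁ + 2y₂ + 4y₃ + y₄] = 0.333333·(-20.280) = -6.7600.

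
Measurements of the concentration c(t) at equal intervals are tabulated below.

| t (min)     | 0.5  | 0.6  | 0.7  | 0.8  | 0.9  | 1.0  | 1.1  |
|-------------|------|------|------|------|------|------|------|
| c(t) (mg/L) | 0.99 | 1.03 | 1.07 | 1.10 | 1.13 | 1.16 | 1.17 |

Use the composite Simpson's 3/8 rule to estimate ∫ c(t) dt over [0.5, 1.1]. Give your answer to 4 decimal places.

0.6574

h = 0.1, n = 6.
(3h/8)·[y₀ + 3y₁ + 3y₂ + 2y₃ + 3y₄ + 3y₅ + y₆] = 0.0375·(17.53) = 0.6574.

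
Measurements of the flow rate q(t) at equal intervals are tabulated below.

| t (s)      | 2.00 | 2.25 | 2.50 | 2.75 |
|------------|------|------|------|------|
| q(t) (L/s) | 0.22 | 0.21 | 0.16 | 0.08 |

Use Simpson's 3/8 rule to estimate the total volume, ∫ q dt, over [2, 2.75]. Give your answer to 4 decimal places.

h = 0.25, n = 3.
(3h/8)·[y₀ + 3y₁ + 3y₂ + y₃] = 0.09375·(1.41) = 0.1322.

0.1322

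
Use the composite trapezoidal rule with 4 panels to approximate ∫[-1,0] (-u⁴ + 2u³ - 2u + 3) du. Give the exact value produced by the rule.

3.248046875

h = (0 − (-1))/4 = 0.25.
Nodes u₀,…,u₄ = -1, -0.75, -0.5, -0.25, 0.
f(u) = -u⁴ + 2u³ - 2u + 3: f₀=2, f₁=3.33984375, f₂=3.6875, f₃=3.46484375, f₄=3.
(h/2)·[f₀ + 2f₁ + 2f₂ + 2f₃ + f₄] = 0.125·(25.984375) = 3.248046875.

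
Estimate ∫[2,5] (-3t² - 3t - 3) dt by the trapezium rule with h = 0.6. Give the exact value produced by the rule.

h = (5 − 2)/5 = 0.6.
Nodes t₀,…,t₅ = 2, 2.6, 3.2, 3.8, 4.4, 5.
f(t) = -3t² - 3t - 3: f₀=-21, f₁=-31.08, f₂=-43.32, f₃=-57.72, f₄=-74.28, f₅=-93.
(h/2)·[f₀ + 2f₁ + 2f₂ + 2f₃ + 2f₄ + f₅] = 0.3·(-526.8) = -158.04.

-158.04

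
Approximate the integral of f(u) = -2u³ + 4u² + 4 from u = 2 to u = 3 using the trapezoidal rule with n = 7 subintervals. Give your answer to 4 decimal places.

h = (3 − 2)/7 = 0.142857.
Nodes u₀,…,u₇ = 2, 2.142857, 2.285714, 2.428571, 2.571429, 2.714286, 2.857143, 3.
f(u) = -2u³ + 4u² + 4: f₀=4, f₁=2.688047, f₂=1.014577, f₃=-1.055394, f₄=-3.556851, f₅=-6.524781, f₆=-9.994169, f₇=-14.
(h/2)·[f₀ + 2f₁ + 2f₂ + 2f₃ + 2f₄ + 2f₅ + 2f₆ + f₇] = 0.071429·(-44.857143) = -3.2041.

-3.2041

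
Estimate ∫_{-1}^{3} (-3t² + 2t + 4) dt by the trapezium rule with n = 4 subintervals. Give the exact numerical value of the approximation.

h = (3 − (-1))/4 = 1.
Nodes t₀,…,t₄ = -1, 0, 1, 2, 3.
f(t) = -3t² + 2t + 4: f₀=-1, f₁=4, f₂=3, f₃=-4, f₄=-17.
(h/2)·[f₀ + 2f₁ + 2f₂ + 2f₃ + f₄] = 0.5·(-12) = -6.

-6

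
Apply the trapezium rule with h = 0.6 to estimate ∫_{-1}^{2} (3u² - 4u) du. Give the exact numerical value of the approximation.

h = (2 − (-1))/5 = 0.6.
Nodes u₀,…,u₅ = -1, -0.4, 0.2, 0.8, 1.4, 2.
f(u) = 3u² - 4u: f₀=7, f₁=2.08, f₂=-0.68, f₃=-1.28, f₄=0.28, f₅=4.
(h/2)·[f₀ + 2f₁ + 2f₂ + 2f₃ + 2f₄ + f₅] = 0.3·(11.8) = 3.54.

3.54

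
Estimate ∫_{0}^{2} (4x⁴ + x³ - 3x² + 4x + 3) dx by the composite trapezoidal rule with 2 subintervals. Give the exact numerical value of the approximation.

h = (2 − 0)/2 = 1.
Nodes x₀,…,x₂ = 0, 1, 2.
f(x) = 4x⁴ + x³ - 3x² + 4x + 3: f₀=3, f₁=9, f₂=71.
(h/2)·[f₀ + 2f₁ + f₂] = 0.5·(92) = 46.

46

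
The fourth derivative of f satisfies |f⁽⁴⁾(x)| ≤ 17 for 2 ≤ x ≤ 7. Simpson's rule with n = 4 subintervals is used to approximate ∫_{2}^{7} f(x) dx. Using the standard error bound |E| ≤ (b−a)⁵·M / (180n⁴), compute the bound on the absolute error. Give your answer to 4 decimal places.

|E| ≤ (5)⁵·17 / (180·4⁴) = 53125/46080 = 1.1529.

1.1529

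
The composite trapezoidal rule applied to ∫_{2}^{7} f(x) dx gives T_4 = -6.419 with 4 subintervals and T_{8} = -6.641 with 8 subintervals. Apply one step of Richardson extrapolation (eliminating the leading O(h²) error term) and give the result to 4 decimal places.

-6.7150

R = (4·T_{8} − T_4) / 3 = (4·(-6.641) − (-6.419))/3 = (-20.145)/3 = -6.7150.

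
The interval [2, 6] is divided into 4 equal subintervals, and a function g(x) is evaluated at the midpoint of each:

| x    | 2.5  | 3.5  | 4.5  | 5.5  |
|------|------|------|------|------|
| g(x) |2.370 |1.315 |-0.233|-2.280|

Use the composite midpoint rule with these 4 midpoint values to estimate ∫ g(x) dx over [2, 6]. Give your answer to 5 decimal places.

h = 1, n = 4.
h·[y(m₁) + y(m₂) + y(m₃) + y(m₄)] = 1·(1.172) = 1.17200.

1.17200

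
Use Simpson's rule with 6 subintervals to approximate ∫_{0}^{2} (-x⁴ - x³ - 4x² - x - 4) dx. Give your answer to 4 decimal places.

-31.0700

h = (2 − 0)/6 = 0.333333.
Nodes x₀,…,x₆ = 0, 0.333333, 0.666667, 1, 1.333333, 1.666667, 2.
f(x) = -x⁴ - x³ - 4x² - x - 4: f₀=-4, f₁=-4.827160, f₂=-6.938272, f₃=-11, f₄=-17.975309, f₅=-29.123457, f₆=-46.
(h/3)·[f₀ + 4f₁ + 2f₂ + 4f₃ + 2f₄ + 4f₅ + f₆] = 0.111111·(-279.629630) = -31.0700.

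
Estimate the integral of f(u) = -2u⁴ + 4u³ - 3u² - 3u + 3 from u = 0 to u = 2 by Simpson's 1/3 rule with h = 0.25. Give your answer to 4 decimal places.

-4.8021

h = (2 − 0)/8 = 0.25.
Nodes u₀,…,u₈ = 0, 0.25, 0.5, 0.75, 1, 1.25, 1.5, 1.75, 2.
f(u) = -2u⁴ + 4u³ - 3u² - 3u + 3: f₀=3, f₁=2.1171875, f₂=1.125, f₃=0.1171875, f₄=-1, f₅=-2.5078125, f₆=-4.875, f₇=-8.7578125, f₈=-15.
(h/3)·[f₀ + 4f₁ + 2f₂ + 4f₃ + 2f₄ + 4f₅ + 2f₆ + 4f₇ + f₈] = 0.083333·(-57.625) = -4.8021.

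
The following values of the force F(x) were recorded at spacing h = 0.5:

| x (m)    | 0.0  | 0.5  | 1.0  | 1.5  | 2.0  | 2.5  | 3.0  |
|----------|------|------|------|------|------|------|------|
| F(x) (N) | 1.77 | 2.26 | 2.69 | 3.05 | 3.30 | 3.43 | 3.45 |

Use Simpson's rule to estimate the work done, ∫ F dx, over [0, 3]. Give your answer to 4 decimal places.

h = 0.5, n = 6.
(h/3)·[y₀ + 4y₁ + 2y₂ + 4y₃ + 2y₄ + 4y₅ + y₆] = 0.166667·(52.16) = 8.6933.

8.6933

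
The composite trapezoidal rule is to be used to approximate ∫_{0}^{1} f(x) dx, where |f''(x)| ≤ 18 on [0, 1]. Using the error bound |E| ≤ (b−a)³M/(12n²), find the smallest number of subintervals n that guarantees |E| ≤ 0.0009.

Need 18/(12n²) ≤ 0.0009.
n² ≥ 18/(12·0.0009) = 1666.67 ⇒ n ≥ 40.8248, so the smallest n is 41.

41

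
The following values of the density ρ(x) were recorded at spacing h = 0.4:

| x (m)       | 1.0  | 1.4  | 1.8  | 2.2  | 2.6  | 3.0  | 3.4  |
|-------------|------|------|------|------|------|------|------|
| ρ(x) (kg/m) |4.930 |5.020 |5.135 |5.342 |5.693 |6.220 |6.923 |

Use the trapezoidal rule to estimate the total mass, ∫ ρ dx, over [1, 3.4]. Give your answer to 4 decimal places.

13.3346

h = 0.4, n = 6.
(h/2)·[y₀ + 2y₁ + 2y₂ + 2y₃ + 2y₄ + 2y₅ + y₆] = 0.2·(66.673) = 13.3346.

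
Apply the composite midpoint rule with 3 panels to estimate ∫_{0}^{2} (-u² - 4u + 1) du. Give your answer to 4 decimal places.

h = (2 − 0)/3 = 0.666667.
Midpoints m₁,…,m₃ = 0.333333, 1, 1.666667.
f(m₁)=-0.444444, f(m₂)=-4, f(m₃)=-8.444444.
h·[f(m₁) + f(m₂) + f(m₃)] = 0.666667·(-12.888889) = -8.5926.

-8.5926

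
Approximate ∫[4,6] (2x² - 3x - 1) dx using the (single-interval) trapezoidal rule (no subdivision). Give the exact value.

72

T = (b−a)/2 · [f(4) + f(6)] = 1·[19 + 53] = 72.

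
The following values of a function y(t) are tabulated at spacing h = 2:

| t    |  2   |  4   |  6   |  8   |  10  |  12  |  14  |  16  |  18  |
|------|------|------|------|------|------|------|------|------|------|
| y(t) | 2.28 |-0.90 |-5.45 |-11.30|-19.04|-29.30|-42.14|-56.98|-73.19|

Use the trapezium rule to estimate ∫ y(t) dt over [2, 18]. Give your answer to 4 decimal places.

-401.1300

h = 2, n = 8.
(h/2)·[y₀ + 2y₁ + 2y₂ + 2y₃ + 2y₄ + 2y₅ + 2y₆ + 2y₇ + y₈] = 1·(-401.13) = -401.1300.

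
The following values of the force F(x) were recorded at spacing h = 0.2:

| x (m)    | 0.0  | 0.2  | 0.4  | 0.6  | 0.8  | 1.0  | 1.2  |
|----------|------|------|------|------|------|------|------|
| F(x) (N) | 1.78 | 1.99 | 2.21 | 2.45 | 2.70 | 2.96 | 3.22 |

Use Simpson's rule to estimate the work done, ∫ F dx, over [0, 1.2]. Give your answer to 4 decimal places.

2.9613

h = 0.2, n = 6.
(h/3)·[y₀ + 4y₁ + 2y₂ + 4y₃ + 2y₄ + 4y₅ + y₆] = 0.066667·(44.42) = 2.9613.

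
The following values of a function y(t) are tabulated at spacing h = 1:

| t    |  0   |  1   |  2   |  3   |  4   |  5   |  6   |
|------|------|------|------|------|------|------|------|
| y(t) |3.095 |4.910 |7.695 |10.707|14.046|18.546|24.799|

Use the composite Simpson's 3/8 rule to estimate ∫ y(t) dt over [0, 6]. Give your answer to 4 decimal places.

69.3371

h = 1, n = 6.
(3h/8)·[y₀ + 3y₁ + 3y₂ + 2y₃ + 3y₄ + 3y₅ + y₆] = 0.375·(184.899) = 69.3371.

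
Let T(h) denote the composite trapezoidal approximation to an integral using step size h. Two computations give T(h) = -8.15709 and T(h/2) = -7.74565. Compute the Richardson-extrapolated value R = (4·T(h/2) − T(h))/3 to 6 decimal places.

-7.608503

R = (4·T(h/2) − T(h)) / 3 = (4·(-7.74565) − (-8.15709))/3 = (-22.82551)/3 = -7.608503.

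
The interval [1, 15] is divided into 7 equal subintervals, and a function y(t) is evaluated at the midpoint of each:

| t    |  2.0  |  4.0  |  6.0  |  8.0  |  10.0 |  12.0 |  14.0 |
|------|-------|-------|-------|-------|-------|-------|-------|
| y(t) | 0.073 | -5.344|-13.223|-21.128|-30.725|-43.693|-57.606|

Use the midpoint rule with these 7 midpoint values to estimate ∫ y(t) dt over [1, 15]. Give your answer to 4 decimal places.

-343.2920

h = 2, n = 7.
h·[y(m₁) + y(m₂) + y(m₃) + y(m₄) + y(m₅) + y(m₆) + y(m₇)] = 2·(-171.646) = -343.2920.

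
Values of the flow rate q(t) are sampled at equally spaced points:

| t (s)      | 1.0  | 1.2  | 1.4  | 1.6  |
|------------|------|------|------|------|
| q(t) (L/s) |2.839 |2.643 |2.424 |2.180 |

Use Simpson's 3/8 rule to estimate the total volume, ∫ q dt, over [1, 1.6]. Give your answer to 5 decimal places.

1.51650

h = 0.2, n = 3.
(3h/8)·[y₀ + 3y₁ + 3y₂ + y₃] = 0.075·(20.220) = 1.51650.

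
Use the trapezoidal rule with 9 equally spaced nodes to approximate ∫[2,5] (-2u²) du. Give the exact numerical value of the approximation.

h = (5 − 2)/8 = 0.375.
Nodes u₀,…,u₈ = 2, 2.375, 2.75, 3.125, 3.5, 3.875, 4.25, 4.625, 5.
f(u) = -2u²: f₀=-8, f₁=-11.28125, f₂=-15.125, f₃=-19.53125, f₄=-24.5, f₅=-30.03125, f₆=-36.125, f₇=-42.78125, f₈=-50.
(h/2)·[f₀ + 2f₁ + 2f₂ + 2f₃ + 2f₄ + 2f₅ + 2f₆ + 2f₇ + f₈] = 0.1875·(-416.75) = -78.140625.

-78.140625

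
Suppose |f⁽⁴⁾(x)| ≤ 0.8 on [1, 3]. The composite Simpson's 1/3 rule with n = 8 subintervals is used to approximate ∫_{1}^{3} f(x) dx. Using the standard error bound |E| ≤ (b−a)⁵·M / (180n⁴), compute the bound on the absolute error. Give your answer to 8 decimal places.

0.00003472

|E| ≤ (2)⁵·0.8 / (180·8⁴) = 25.6/737280 = 0.00003472.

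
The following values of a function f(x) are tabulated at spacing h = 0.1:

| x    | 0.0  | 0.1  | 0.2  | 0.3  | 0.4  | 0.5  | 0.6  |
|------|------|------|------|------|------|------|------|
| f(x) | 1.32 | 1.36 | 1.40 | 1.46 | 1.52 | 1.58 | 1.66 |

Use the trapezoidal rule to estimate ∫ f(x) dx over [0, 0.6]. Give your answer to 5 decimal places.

h = 0.1, n = 6.
(h/2)·[y₀ + 2y₁ + 2y₂ + 2y₃ + 2y₄ + 2y₅ + y₆] = 0.05·(17.62) = 0.88100.

0.88100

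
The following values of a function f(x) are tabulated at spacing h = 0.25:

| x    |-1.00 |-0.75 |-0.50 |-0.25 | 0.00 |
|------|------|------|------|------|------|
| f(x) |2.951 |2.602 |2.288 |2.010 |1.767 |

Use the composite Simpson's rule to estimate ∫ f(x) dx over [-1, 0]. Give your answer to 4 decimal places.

h = 0.25, n = 4.
(h/3)·[y₀ + 4y₁ + 2y₂ + 4y₃ + y₄] = 0.083333·(27.742) = 2.3118.

2.3118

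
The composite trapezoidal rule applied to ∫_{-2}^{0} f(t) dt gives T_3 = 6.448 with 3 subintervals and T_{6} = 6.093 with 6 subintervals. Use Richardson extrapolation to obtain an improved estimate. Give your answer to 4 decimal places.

5.9747

R = (4·T_{6} − T_3) / 3 = (4·6.093 − 6.448)/3 = (17.924)/3 = 5.9747.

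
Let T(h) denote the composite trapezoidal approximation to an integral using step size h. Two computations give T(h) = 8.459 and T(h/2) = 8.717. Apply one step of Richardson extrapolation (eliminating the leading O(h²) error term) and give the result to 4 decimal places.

R = (4·T(h/2) − T(h)) / 3 = (4·8.717 − 8.459)/3 = (26.409)/3 = 8.8030.

8.8030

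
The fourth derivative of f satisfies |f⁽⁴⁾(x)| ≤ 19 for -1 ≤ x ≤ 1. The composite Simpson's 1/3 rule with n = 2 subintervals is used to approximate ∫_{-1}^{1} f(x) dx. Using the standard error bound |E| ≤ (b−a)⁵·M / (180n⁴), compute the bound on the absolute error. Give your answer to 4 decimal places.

0.2111

|E| ≤ (2)⁵·19 / (180·2⁴) = 608/2880 = 0.2111.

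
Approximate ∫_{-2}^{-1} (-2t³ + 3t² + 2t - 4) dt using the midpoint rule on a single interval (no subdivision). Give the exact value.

6.5

M = (b−a)·f(-1.5) = 1·(6.5) = 6.5.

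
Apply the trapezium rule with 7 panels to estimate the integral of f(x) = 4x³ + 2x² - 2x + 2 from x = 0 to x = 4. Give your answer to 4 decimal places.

h = (4 − 0)/7 = 0.571429.
Nodes x₀,…,x₇ = 0, 0.571429, 1.142857, 1.714286, 2.285714, 2.857143, 3.428571, 4.
f(x) = 4x³ + 2x² - 2x + 2: f₀=2, f₁=2.256560, f₂=8.297376, f₃=24.600583, f₄=55.644315, f₅=105.906706, f₆=179.865889, f₇=282.
(h/2)·[f₀ + 2f₁ + 2f₂ + 2f₃ + 2f₄ + 2f₅ + 2f₆ + f₇] = 0.285714·(1037.142857) = 296.3265.

296.3265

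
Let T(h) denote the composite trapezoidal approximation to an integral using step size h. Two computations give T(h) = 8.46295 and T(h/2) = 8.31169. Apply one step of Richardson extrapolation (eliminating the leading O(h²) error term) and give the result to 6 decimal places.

R = (4·T(h/2) − T(h)) / 3 = (4·8.31169 − 8.46295)/3 = (24.78381)/3 = 8.261270.

8.261270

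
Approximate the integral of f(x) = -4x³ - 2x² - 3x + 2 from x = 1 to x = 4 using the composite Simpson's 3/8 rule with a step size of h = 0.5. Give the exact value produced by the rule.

h = (4 − 1)/6 = 0.5.
Nodes x₀,…,x₆ = 1, 1.5, 2, 2.5, 3, 3.5, 4.
f(x) = -4x³ - 2x² - 3x + 2: f₀=-7, f₁=-20.5, f₂=-44, f₃=-80.5, f₄=-133, f₅=-204.5, f₆=-298.
(3h/8)·[f₀ + 3f₁ + 3f₂ + 2f₃ + 3f₄ + 3f₅ + f₆] = 0.1875·(-1672) = -313.5.

-313.5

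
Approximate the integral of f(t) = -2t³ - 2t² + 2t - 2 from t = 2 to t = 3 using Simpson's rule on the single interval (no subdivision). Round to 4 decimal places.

S = (b−a)/6 · [f(2) + 4f(2.5) + f(3)] = 0.166667·[(-22) + 4·(-40.75) + (-68)] = -42.1667.

-42.1667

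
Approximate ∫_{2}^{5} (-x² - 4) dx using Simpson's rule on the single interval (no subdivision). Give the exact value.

-51

S = (b−a)/6 · [f(2) + 4f(3.5) + f(5)] = 0.5·[(-8) + 4·(-16.25) + (-29)] = -51.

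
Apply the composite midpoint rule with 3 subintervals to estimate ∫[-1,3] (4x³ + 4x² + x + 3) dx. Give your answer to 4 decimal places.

h = (3 − (-1))/3 = 1.333333.
Midpoints m₁,…,m₃ = -0.333333, 1, 2.333333.
f(m₁)=2.962963, f(m₂)=12, f(m₃)=77.925926.
h·[f(m₁) + f(m₂) + f(m₃)] = 1.333333·(92.888889) = 123.8519.

123.8519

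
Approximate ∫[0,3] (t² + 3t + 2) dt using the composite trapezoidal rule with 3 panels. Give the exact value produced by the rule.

29

h = (3 − 0)/3 = 1.
Nodes t₀,…,t₃ = 0, 1, 2, 3.
f(t) = t² + 3t + 2: f₀=2, f₁=6, f₂=12, f₃=20.
(h/2)·[f₀ + 2f₁ + 2f₂ + f₃] = 0.5·(58) = 29.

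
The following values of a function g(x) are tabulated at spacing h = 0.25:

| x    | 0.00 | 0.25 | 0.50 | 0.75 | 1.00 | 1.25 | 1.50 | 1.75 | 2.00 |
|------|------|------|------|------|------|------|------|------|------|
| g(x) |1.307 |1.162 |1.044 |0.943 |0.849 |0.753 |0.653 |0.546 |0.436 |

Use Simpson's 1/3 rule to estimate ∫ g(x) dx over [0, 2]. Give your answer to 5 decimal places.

h = 0.25, n = 8.
(h/3)·[y₀ + 4y₁ + 2y₂ + 4y₃ + 2y₄ + 4y₅ + 2y₆ + 4y₇ + y₈] = 0.083333·(20.451) = 1.70425.

1.70425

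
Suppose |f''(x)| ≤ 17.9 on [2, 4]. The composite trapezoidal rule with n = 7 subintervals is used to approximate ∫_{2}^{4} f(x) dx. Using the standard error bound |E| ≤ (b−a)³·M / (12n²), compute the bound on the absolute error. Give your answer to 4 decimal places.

0.2435

|E| ≤ (2)³·17.9 / (12·7²) = 143.2/588 = 0.2435.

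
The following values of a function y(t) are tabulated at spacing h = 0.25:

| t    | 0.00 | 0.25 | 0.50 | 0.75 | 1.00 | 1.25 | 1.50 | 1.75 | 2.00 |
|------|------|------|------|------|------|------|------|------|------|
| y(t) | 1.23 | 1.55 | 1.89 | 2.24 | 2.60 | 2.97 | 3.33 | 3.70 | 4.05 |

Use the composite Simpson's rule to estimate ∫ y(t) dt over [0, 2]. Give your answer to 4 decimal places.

h = 0.25, n = 8.
(h/3)·[y₀ + 4y₁ + 2y₂ + 4y₃ + 2y₄ + 4y₅ + 2y₆ + 4y₇ + y₈] = 0.083333·(62.76) = 5.2300.

5.2300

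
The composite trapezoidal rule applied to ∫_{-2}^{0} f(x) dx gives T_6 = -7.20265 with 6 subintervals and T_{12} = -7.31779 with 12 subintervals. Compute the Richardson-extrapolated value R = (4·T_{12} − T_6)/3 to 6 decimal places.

R = (4·T_{12} − T_6) / 3 = (4·(-7.31779) − (-7.20265))/3 = (-22.06851)/3 = -7.356170.

-7.356170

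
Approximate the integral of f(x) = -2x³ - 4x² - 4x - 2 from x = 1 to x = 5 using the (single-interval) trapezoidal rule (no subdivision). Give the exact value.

T = (b−a)/2 · [f(1) + f(5)] = 2·[(-12) + (-372)] = -768.

-768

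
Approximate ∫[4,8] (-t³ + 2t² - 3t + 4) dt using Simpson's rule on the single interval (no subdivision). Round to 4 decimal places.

S = (b−a)/6 · [f(4) + 4f(6) + f(8)] = 0.666667·[(-40) + 4·(-158) + (-404)] = -717.3333.

-717.3333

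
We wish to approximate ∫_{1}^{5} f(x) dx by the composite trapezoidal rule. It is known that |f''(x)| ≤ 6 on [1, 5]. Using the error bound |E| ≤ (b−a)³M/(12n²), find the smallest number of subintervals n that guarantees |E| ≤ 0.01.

57

Need 384/(12n²) ≤ 0.01.
n² ≥ 384/(12·0.01) = 3200 ⇒ n ≥ 56.5685, so the smallest n is 57.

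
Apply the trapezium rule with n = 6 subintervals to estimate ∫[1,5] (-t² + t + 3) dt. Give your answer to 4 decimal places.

-17.6296

h = (5 − 1)/6 = 0.666667.
Nodes t₀,…,t₆ = 1, 1.666667, 2.333333, 3, 3.666667, 4.333333, 5.
f(t) = -t² + t + 3: f₀=3, f₁=1.888889, f₂=-0.111111, f₃=-3, f₄=-6.777778, f₅=-11.444444, f₆=-17.
(h/2)·[f₀ + 2f₁ + 2f₂ + 2f₃ + 2f₄ + 2f₅ + f₆] = 0.333333·(-52.888889) = -17.6296.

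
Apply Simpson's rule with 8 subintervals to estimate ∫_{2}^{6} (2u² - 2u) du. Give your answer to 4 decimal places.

106.6667

h = (6 − 2)/8 = 0.5.
Nodes u₀,…,u₈ = 2, 2.5, 3, 3.5, 4, 4.5, 5, 5.5, 6.
f(u) = 2u² - 2u: f₀=4, f₁=7.5, f₂=12, f₃=17.5, f₄=24, f₅=31.5, f₆=40, f₇=49.5, f₈=60.
(h/3)·[f₀ + 4f₁ + 2f₂ + 4f₃ + 2f₄ + 4f₅ + 2f₆ + 4f₇ + f₈] = 0.166667·(640) = 106.6667.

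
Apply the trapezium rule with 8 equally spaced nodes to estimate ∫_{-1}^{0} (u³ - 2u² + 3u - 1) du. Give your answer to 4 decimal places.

-3.4286

h = (0 − (-1))/7 = 0.142857.
Nodes u₀,…,u₇ = -1, -0.857143, -0.714286, -0.571429, -0.428571, -0.285714, -0.142857, 0.
f(u) = u³ - 2u² + 3u - 1: f₀=-7, f₁=-5.670554, f₂=-4.527697, f₃=-3.553936, f₄=-2.731778, f₅=-2.043732, f₆=-1.472303, f₇=-1.
(h/2)·[f₀ + 2f₁ + 2f₂ + 2f₃ + 2f₄ + 2f₅ + 2f₆ + f₇] = 0.071429·(-48) = -3.4286.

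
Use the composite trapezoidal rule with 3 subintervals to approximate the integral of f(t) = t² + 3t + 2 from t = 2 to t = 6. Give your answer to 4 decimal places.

126.5185

h = (6 − 2)/3 = 1.333333.
Nodes t₀,…,t₃ = 2, 3.333333, 4.666667, 6.
f(t) = t² + 3t + 2: f₀=12, f₁=23.111111, f₂=37.777778, f₃=56.
(h/2)·[f₀ + 2f₁ + 2f₂ + f₃] = 0.666667·(189.777778) = 126.5185.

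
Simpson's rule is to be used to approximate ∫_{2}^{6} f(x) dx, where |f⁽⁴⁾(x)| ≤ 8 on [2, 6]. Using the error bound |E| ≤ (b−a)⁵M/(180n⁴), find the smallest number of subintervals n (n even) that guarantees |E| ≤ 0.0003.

20

Need 8192/(180n⁴) ≤ 0.0003.
n⁴ ≥ 8192/(180·0.0003) = 151704 ⇒ n ≥ 19.7355, so the smallest even n is 20. (n must be even for Simpson's rule.)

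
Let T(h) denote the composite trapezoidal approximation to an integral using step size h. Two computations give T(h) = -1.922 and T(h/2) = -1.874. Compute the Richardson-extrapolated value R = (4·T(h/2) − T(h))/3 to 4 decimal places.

-1.8580

R = (4·T(h/2) − T(h)) / 3 = (4·(-1.874) − (-1.922))/3 = (-5.574)/3 = -1.8580.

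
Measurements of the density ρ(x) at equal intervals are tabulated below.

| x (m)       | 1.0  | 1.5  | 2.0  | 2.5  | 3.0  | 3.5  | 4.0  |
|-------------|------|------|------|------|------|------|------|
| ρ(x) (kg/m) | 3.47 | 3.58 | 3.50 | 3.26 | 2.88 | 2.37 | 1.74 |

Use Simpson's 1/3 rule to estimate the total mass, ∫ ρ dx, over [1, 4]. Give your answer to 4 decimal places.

9.1350

h = 0.5, n = 6.
(h/3)·[y₀ + 4y₁ + 2y₂ + 4y₃ + 2y₄ + 4y₅ + y₆] = 0.166667·(54.81) = 9.1350.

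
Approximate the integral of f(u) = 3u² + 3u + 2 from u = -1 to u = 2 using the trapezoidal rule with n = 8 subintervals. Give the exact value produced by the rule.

h = (2 − (-1))/8 = 0.375.
Nodes u₀,…,u₈ = -1, -0.625, -0.25, 0.125, 0.5, 0.875, 1.25, 1.625, 2.
f(u) = 3u² + 3u + 2: f₀=2, f₁=1.296875, f₂=1.4375, f₃=2.421875, f₄=4.25, f₅=6.921875, f₆=10.4375, f₇=14.796875, f₈=20.
(h/2)·[f₀ + 2f₁ + 2f₂ + 2f₃ + 2f₄ + 2f₅ + 2f₆ + 2f₇ + f₈] = 0.1875·(105.125) = 19.7109375.

19.7109375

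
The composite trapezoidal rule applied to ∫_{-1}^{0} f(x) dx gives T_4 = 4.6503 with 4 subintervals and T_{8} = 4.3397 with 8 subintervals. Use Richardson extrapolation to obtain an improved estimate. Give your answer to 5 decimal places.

R = (4·T_{8} − T_4) / 3 = (4·4.3397 − 4.6503)/3 = (12.7085)/3 = 4.23617.

4.23617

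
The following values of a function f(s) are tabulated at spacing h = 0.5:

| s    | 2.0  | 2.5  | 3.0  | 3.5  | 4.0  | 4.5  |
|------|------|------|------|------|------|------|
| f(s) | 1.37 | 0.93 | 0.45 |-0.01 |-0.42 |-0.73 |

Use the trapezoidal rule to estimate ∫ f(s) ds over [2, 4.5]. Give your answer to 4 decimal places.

0.6350

h = 0.5, n = 5.
(h/2)·[y₀ + 2y₁ + 2y₂ + 2y₃ + 2y₄ + y₅] = 0.25·(2.54) = 0.6350.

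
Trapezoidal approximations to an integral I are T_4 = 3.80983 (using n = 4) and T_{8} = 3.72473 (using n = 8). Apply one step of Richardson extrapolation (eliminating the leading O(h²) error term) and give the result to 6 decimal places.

3.696363

R = (4·T_{8} − T_4) / 3 = (4·3.72473 − 3.80983)/3 = (11.08909)/3 = 3.696363.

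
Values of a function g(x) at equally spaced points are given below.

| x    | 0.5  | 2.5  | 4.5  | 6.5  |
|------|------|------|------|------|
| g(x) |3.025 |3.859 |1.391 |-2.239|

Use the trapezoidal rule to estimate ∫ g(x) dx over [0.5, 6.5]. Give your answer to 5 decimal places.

11.28600

h = 2, n = 3.
(h/2)·[y₀ + 2y₁ + 2y₂ + y₃] = 1·(11.286) = 11.28600.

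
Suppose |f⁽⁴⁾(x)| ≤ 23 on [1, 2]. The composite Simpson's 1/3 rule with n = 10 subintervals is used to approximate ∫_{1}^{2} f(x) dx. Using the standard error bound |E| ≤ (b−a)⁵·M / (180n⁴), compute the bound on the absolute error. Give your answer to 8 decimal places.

0.00001278

|E| ≤ (1)⁵·23 / (180·10⁴) = 23/1800000 = 0.00001278.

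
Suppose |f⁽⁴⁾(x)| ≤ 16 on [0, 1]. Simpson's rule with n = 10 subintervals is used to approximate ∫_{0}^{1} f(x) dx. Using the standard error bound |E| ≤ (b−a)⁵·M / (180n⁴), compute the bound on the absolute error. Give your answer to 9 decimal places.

|E| ≤ (1)⁵·16 / (180·10⁴) = 16/1800000 = 0.000008889.

0.000008889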